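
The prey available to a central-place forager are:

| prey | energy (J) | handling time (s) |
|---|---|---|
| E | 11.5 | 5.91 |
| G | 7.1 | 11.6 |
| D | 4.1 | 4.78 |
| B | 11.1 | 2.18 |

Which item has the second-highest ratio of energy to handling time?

Profitability E/h (J/s): E = 11.5/5.91 = 1.95, G = 7.1/11.6 = 0.612, D = 4.1/4.78 = 0.858, B = 11.1/2.18 = 5.09.
Ranked: B > E > D > G.

E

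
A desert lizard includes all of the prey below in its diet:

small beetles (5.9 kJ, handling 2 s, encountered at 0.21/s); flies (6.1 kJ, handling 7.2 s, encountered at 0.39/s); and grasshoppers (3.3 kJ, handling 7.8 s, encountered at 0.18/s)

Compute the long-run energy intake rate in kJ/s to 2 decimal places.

0.75 kJ/s

Energy encountered per unit search time: 0.21×5.9 + 0.39×6.1 + 0.18×3.3 = 4.212 kJ/s.
Handling time per unit search time: 0.21×2 + 0.39×7.2 + 0.18×7.8 = 4.632.
Rate = 4.212/(1 + 4.632) = 0.7479 kJ/s.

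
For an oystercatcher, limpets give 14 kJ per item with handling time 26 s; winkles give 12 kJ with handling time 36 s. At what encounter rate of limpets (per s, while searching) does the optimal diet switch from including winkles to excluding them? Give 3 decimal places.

Drop winkles once their profitability E₂/h₂ falls below the rate achievable on limpets alone: E₂/h₂ = λE₁/(1 + λh₁).
Solve for λ: λE₁h₂ = E₂(1 + λh₁) → λ(E₁h₂ − E₂h₁) = E₂ → λ = E₂/(E₁h₂ − E₂h₁).
λ = 12/(14×36 − 12×26) = 12/192 = 0.0625 per s.

0.062 per s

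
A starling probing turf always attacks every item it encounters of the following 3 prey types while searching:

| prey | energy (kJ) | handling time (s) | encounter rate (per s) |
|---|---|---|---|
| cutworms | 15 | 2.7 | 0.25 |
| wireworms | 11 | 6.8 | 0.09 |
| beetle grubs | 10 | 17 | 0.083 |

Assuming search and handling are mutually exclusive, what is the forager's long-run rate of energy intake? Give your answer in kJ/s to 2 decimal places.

1.51 kJ/s

R = Σλ_iE_i / (1 + Σλ_ih_i)
Numerator: 0.25×15 + 0.09×11 + 0.083×10 = 5.57
Denominator: 1 + 0.25×2.7 + 0.09×6.8 + 0.083×17 = 3.698
R = 5.57/3.698 = 1.506 kJ/s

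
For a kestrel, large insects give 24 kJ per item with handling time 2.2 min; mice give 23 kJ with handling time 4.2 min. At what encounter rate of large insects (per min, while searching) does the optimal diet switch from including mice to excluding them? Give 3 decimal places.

0.458 per min

The zero-one rule: include mice iff E₂/h₂ > λE₁/(1+λh₁). Equality gives the switch point.
λE₁h₂ = E₂ + λE₂h₁ ⇒ λ = E₂/(E₁h₂ − E₂h₁) = 23/(100.8 − 50.6) = 0.4582 per min.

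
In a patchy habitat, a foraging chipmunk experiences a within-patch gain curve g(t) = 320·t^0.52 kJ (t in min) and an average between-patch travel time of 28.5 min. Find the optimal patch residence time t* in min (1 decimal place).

30.9 min

Optimal t* satisfies g'(t*) = g(t*)/(T + t*).
g'(t) = 0.52·320·t^-0.48. Setting 0.52·320·t^-0.48 = 320·t^0.52/(28.5+t) gives 0.52(28.5+t) = t, so 0.48·t = 0.52×28.5.
t* = 0.52×28.5/0.48 = 30.88 min.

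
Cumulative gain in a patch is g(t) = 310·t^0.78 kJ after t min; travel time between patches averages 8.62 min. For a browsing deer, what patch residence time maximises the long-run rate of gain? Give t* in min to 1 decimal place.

30.6 min

Optimal t* satisfies g'(t*) = g(t*)/(T + t*).
g'(t) = 0.78·310·t^-0.22. Setting 0.78·310·t^-0.22 = 310·t^0.78/(8.62+t) gives 0.78(8.62+t) = t, so 0.22·t = 0.78×8.62.
t* = 0.78×8.62/0.22 = 30.56 min.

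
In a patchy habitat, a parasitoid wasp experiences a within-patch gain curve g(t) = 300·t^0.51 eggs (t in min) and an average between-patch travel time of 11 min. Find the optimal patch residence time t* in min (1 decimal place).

11.4 min

Maximise g(t)/(T+t): set derivative to zero → g'(t)(T+t) = g(t).
g'(t) = 0.51·300·t^-0.49. Setting 0.51·300·t^-0.49 = 300·t^0.51/(11+t) gives 0.51(11+t) = t, so 0.49·t = 0.51×11.
t* = 0.51×11/0.49 = 11.45 min.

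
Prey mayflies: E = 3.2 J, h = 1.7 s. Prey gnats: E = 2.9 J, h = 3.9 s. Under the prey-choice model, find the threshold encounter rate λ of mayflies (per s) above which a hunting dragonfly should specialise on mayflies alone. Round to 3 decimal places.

0.384 per s

At the threshold, the rate on mayflies alone equals the profitability of gnats: λ·3.2/(1 + λ·1.7) = 2.9/3.9 = 0.7436.
Rearranging, λ(3.2 − 0.7436×1.7) = 0.7436, so λ = 0.7436/1.936 = 0.3841 per s.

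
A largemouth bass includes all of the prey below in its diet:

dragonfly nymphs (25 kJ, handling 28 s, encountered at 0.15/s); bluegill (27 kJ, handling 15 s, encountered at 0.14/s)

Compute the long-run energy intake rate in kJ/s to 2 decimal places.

1.03 kJ/s

R = (0.15×25 + 0.14×27) / (1 + 0.15×28 + 0.14×15) = 7.53/7.3 = 1.032 kJ/s.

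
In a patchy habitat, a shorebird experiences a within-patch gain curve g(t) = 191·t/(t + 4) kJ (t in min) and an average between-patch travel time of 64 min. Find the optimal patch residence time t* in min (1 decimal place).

Optimal t* satisfies g'(t*) = g(t*)/(T + t*).
g'(t) = 191·4/(t + 4)². Setting 191·4/(t+4)² = 191t/[(t+4)(64+t)] gives 4(64+t) = t(t+4), so t² = 4×64 = 256.
t* = √256 = 16 min.

16.0 min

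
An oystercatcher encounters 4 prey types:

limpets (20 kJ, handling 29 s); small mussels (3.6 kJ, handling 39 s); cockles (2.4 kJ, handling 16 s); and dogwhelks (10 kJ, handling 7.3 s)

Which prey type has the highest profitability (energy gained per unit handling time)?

In descending order of E/h:
dogwhelks: 10/7.3 = 1.37 kJ/s
limpets: 20/29 = 0.69 kJ/s
cockles: 2.4/16 = 0.15 kJ/s
small mussels: 3.6/39 = 0.0923 kJ/s

dogwhelks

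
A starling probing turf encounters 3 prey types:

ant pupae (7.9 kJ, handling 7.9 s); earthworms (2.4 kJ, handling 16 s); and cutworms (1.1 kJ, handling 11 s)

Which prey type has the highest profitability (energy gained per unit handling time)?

In descending order of E/h:
ant pupae: 7.9/7.9 = 1 kJ/s
earthworms: 2.4/16 = 0.15 kJ/s
cutworms: 1.1/11 = 0.1 kJ/s

ant pupae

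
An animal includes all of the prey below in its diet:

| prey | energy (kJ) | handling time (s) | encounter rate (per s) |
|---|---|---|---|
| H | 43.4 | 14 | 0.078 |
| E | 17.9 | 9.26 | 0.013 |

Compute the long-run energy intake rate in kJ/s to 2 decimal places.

R = (0.078×43.4 + 0.013×17.9) / (1 + 0.078×14 + 0.013×9.26) = 3.618/2.212 = 1.635 kJ/s.

1.64 kJ/s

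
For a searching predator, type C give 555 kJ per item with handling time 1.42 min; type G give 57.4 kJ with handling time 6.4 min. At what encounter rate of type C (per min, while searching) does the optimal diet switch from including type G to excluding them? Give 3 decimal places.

Drop type G once their profitability E₂/h₂ falls below the rate achievable on type C alone: E₂/h₂ = λE₁/(1 + λh₁).
Solve for λ: λE₁h₂ = E₂(1 + λh₁) → λ(E₁h₂ − E₂h₁) = E₂ → λ = E₂/(E₁h₂ − E₂h₁).
λ = 57.4/(555×6.4 − 57.4×1.42) = 57.4/3470 = 0.01654 per min.

0.017 per min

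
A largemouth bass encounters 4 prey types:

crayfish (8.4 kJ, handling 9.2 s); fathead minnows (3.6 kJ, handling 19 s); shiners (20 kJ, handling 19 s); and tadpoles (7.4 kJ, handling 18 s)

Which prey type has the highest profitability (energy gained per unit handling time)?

In descending order of E/h:
shiners: 20/19 = 1.05 kJ/s
crayfish: 8.4/9.2 = 0.913 kJ/s
tadpoles: 7.4/18 = 0.411 kJ/s
fathead minnows: 3.6/19 = 0.189 kJ/s

shiners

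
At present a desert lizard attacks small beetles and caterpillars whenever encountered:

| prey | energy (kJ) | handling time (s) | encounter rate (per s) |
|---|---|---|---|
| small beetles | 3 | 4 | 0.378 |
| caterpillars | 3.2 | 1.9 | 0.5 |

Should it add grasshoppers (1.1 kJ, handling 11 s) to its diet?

No

On small beetles and caterpillars alone, R = ΣλE/(1+Σλh) = 2.734/3.462 = 0.7897 kJ/s.
grasshoppers: E/h = 1.1/11 = 0.1 kJ/s.
Since 0.1 < R, time spent handling grasshoppers is better spent searching.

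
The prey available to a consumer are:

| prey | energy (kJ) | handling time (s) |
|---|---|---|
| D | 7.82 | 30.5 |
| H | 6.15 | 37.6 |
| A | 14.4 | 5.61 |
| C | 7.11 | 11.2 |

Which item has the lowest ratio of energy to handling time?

Profitability E/h (kJ/s): D = 7.82/30.5 = 0.256, H = 6.15/37.6 = 0.164, A = 14.4/5.61 = 2.57, C = 7.11/11.2 = 0.635.
Ranked: A > C > D > H.

H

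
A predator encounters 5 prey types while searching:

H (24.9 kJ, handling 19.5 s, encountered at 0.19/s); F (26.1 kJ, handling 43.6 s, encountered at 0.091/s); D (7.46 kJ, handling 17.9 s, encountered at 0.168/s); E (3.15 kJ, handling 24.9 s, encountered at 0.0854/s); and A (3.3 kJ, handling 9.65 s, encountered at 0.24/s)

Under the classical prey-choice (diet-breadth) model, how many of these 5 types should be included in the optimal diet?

1

Profitabilities (E/h, kJ/s): H 1.28, F 0.599, D 0.417, A 0.342, E 0.127. Add prey in this order while the next type's profitability exceeds the intake rate on those already taken.
Rate on top 1: 1.006. F: 0.599 < 1.006 → exclude; stop.
Optimal diet: H — 1 of 5 types.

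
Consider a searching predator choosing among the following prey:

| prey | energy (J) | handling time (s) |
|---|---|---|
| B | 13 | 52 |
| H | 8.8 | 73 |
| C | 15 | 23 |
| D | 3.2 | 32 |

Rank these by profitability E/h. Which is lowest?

D

Profitability E/h (J/s): B = 13/52 = 0.25, H = 8.8/73 = 0.121, C = 15/23 = 0.652, D = 3.2/32 = 0.1.
Ranked: C > B > H > D.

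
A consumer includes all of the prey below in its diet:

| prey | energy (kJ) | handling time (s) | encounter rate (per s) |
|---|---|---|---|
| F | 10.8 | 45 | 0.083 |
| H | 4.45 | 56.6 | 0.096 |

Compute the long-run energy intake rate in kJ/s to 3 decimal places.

R = Σλ_iE_i / (1 + Σλ_ih_i)
Numerator: 0.083×10.8 + 0.096×4.45 = 1.324
Denominator: 1 + 0.083×45 + 0.096×56.6 = 10.17
R = 1.324/10.17 = 0.1302 kJ/s

0.130 kJ/s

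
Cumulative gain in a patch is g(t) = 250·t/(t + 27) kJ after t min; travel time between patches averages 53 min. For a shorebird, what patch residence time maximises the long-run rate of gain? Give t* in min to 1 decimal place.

Optimal t* satisfies g'(t*) = g(t*)/(T + t*).
g'(t) = 250·27/(t + 27)². Setting 250·27/(t+27)² = 250t/[(t+27)(53+t)] gives 27(53+t) = t(t+27), so t² = 27×53 = 1431.
t* = √1431 = 37.83 min.

37.8 min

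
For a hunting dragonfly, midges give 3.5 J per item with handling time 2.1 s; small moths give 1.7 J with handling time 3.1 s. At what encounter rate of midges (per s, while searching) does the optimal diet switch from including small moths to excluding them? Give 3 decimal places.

0.234 per s

At the threshold, the rate on midges alone equals the profitability of small moths: λ·3.5/(1 + λ·2.1) = 1.7/3.1 = 0.5484.
Rearranging, λ(3.5 − 0.5484×2.1) = 0.5484, so λ = 0.5484/2.348 = 0.2335 per s.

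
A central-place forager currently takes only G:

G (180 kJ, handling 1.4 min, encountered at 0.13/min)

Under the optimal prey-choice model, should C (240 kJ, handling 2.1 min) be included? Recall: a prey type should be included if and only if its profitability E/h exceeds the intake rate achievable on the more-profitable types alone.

Current rate: (0.13×180)/(1 + 0.13×1.4) = 19.8 kJ/min.
Profitability of C: 240/2.1 = 114.3 kJ/min.
Since 114.3 > R, including C increases the long-run rate.

Yes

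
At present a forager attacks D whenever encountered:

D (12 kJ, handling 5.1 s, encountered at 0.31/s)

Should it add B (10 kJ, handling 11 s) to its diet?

No

On D alone, R = ΣλE/(1+Σλh) = 3.72/2.581 = 1.441 kJ/s.
B: E/h = 10/11 = 0.9091 kJ/s.
Since 0.9091 < R, time spent handling B is better spent searching.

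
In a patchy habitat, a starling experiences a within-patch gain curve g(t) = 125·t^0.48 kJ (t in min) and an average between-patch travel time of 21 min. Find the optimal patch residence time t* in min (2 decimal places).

19.38 min

Maximise g(t)/(T+t): set derivative to zero → g'(t)(T+t) = g(t).
g'(t) = 0.48·125·t^-0.52. Setting 0.48·125·t^-0.52 = 125·t^0.48/(21+t) gives 0.48(21+t) = t, so 0.52·t = 0.48×21.
t* = 0.48×21/0.52 = 19.38 min.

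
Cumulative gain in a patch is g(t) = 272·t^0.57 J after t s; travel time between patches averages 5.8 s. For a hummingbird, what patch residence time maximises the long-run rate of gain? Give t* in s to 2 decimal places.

7.69 s

By the marginal value theorem, leave when the instantaneous gain rate g'(t) equals the habitat-wide average g(t)/(T + t).
g'(t) = 0.57·272·t^-0.43. Setting 0.57·272·t^-0.43 = 272·t^0.57/(5.8+t) gives 0.57(5.8+t) = t, so 0.43·t = 0.57×5.8.
t* = 0.57×5.8/0.43 = 7.688 s.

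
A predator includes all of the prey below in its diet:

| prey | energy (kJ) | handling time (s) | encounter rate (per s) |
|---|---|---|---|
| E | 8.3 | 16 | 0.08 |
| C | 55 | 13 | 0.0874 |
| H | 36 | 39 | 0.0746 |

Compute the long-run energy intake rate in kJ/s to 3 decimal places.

Energy encountered per unit search time: 0.08×8.3 + 0.0874×55 + 0.0746×36 = 8.157 kJ/s.
Handling time per unit search time: 0.08×16 + 0.0874×13 + 0.0746×39 = 5.326.
Rate = 8.157/(1 + 5.326) = 1.289 kJ/s.

1.289 kJ/s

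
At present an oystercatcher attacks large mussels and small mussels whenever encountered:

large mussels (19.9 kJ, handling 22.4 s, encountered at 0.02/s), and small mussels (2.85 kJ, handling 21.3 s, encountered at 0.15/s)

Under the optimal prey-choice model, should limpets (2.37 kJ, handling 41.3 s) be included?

Current rate: (0.02×19.9 + 0.15×2.85)/(1 + 0.02×22.4 + 0.15×21.3) = 0.1778 kJ/s.
limpets: E/h = 2.37/41.3 = 0.05738 kJ/s.
0.05738 < 0.1778, so adding limpets would lower the average — exclude it.

No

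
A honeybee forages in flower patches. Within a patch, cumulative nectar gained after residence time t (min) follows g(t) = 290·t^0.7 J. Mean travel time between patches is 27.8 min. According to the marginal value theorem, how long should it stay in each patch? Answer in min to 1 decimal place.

Optimal t* satisfies g'(t*) = g(t*)/(T + t*).
g'(t) = 0.7·290·t^-0.3. Setting 0.7·290·t^-0.3 = 290·t^0.7/(27.8+t) gives 0.7(27.8+t) = t, so 0.30·t = 0.7×27.8.
t* = 0.7×27.8/0.30 = 64.87 min.

64.9 min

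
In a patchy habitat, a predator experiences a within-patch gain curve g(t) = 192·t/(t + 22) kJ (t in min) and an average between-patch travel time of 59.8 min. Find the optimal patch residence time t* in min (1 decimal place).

Optimal t* satisfies g'(t*) = g(t*)/(T + t*).
g'(t) = 192·22/(t + 22)². Setting 192·22/(t+22)² = 192t/[(t+22)(59.8+t)] gives 22(59.8+t) = t(t+22), so t² = 22×59.8 = 1316.
t* = √1316 = 36.27 min.

36.3 min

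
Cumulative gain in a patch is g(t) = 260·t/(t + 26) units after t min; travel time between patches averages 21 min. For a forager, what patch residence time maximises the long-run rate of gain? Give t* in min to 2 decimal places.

Maximise g(t)/(T+t): set derivative to zero → g'(t)(T+t) = g(t).
g'(t) = 260·26/(t + 26)². Setting 260·26/(t+26)² = 260t/[(t+26)(21+t)] gives 26(21+t) = t(t+26), so t² = 26×21 = 546.
t* = √546 = 23.37 min.

23.37 min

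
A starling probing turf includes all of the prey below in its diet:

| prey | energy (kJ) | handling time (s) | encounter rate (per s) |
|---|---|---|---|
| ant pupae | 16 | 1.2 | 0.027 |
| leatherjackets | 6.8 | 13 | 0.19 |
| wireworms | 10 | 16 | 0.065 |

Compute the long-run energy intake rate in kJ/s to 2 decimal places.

Energy encountered per unit search time: 0.027×16 + 0.19×6.8 + 0.065×10 = 2.374 kJ/s.
Handling time per unit search time: 0.027×1.2 + 0.19×13 + 0.065×16 = 3.542.
Rate = 2.374/(1 + 3.542) = 0.5226 kJ/s.

0.52 kJ/s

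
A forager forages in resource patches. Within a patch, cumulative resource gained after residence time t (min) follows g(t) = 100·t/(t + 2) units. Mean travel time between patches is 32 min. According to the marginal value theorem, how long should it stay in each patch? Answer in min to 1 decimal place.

Maximise g(t)/(T+t): set derivative to zero → g'(t)(T+t) = g(t).
g'(t) = 100·2/(t + 2)². Setting 100·2/(t+2)² = 100t/[(t+2)(32+t)] gives 2(32+t) = t(t+2), so t² = 2×32 = 64.
t* = √64 = 8 min.

8.0 min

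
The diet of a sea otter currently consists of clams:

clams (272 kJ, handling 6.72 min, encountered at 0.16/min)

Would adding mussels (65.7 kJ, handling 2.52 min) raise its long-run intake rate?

Yes

On clams alone, R = ΣλE/(1+Σλh) = 43.52/2.075 = 20.97 kJ/min.
Profitability of mussels: 65.7/2.52 = 26.07 kJ/min.
Since 26.07 > R, including mussels increases the long-run rate.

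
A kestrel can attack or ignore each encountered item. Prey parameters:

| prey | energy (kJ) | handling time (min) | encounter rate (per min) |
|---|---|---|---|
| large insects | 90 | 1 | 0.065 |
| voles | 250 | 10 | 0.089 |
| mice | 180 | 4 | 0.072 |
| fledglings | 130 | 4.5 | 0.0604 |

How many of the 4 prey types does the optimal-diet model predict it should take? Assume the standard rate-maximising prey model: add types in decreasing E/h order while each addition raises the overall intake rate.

4

Profitabilities (E/h, kJ/min): large insects 90, mice 45, fledglings 28.9, voles 25. Add prey in this order while the next type's profitability exceeds the intake rate on those already taken.
Rate on top 1: 5.493. mice: 45 > 5.493 → include.
Rate on top 2: 13.9. fledglings: 28.9 > 13.9 → include.
Rate on top 3: 16.41. voles: 25 > 16.41 → include.
Optimal diet: large insects, mice, fledglings, voles — 4 of 4 types.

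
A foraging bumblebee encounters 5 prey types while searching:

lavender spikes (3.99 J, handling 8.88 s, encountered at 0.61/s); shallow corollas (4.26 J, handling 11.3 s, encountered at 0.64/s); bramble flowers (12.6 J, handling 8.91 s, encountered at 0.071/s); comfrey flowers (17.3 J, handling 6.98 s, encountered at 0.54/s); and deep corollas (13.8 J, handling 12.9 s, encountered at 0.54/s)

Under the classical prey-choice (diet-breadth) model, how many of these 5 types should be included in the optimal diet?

1

E/h in descending order: comfrey flowers 2.48, bramble flowers 1.41, deep corollas 1.07, lavender spikes 0.449, shallow corollas 0.377 J/s. The optimal diet is the largest prefix of this list for which every included type satisfies E_i/h_i > R on the types above it.
Rate on top 1: 1.959. bramble flowers: 1.41 < 1.959 → exclude; stop.
Optimal diet: comfrey flowers — 1 of 5 types.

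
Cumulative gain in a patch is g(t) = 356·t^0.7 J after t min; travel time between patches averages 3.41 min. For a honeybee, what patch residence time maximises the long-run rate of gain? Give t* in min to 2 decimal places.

7.96 min

By the marginal value theorem, leave when the instantaneous gain rate g'(t) equals the habitat-wide average g(t)/(T + t).
g'(t) = 0.7·356·t^-0.3. Setting 0.7·356·t^-0.3 = 356·t^0.7/(3.41+t) gives 0.7(3.41+t) = t, so 0.30·t = 0.7×3.41.
t* = 0.7×3.41/0.30 = 7.957 min.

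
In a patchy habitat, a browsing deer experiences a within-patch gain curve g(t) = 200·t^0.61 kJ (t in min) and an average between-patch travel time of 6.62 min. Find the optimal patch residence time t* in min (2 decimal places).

Maximise g(t)/(T+t): set derivative to zero → g'(t)(T+t) = g(t).
g'(t) = 0.61·200·t^-0.39. Setting 0.61·200·t^-0.39 = 200·t^0.61/(6.62+t) gives 0.61(6.62+t) = t, so 0.39·t = 0.61×6.62.
t* = 0.61×6.62/0.39 = 10.35 min.

10.35 min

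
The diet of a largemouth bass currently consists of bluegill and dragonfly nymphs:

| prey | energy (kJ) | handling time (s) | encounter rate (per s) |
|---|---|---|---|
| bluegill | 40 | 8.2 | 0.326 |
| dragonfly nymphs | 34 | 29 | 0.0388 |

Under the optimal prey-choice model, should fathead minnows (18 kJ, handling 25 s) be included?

Intake rate on the current diet: R = (0.326×40 + 0.0388×34) / (1 + 0.326×8.2 + 0.0388×29) = 14.36/4.798 = 2.992 kJ/s.
Profitability of fathead minnows: 18/25 = 0.72 kJ/s.
0.72 < 2.992, so adding fathead minnows would lower the average — exclude it.

No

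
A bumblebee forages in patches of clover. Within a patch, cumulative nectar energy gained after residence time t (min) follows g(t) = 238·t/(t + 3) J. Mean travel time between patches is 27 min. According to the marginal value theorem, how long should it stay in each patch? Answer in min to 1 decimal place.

9.0 min

By the marginal value theorem, leave when the instantaneous gain rate g'(t) equals the habitat-wide average g(t)/(T + t).
g'(t) = 238·3/(t + 3)². Setting 238·3/(t+3)² = 238t/[(t+3)(27+t)] gives 3(27+t) = t(t+3), so t² = 3×27 = 81.
t* = √81 = 9 min.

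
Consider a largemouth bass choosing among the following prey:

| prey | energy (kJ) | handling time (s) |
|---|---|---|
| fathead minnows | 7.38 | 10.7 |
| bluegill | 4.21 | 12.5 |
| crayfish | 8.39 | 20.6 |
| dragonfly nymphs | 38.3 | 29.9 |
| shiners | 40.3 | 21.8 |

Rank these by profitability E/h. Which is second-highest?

dragonfly nymphs

Profitability E/h (kJ/s): fathead minnows = 7.38/10.7 = 0.69, bluegill = 4.21/12.5 = 0.337, crayfish = 8.39/20.6 = 0.407, dragonfly nymphs = 38.3/29.9 = 1.28, shiners = 40.3/21.8 = 1.85.
Ranked: shiners > dragonfly nymphs > fathead minnows > crayfish > bluegill.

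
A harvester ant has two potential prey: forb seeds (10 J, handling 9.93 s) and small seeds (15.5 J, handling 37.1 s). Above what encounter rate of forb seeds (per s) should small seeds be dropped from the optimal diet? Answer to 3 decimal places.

0.071 per s

The zero-one rule: include small seeds iff E₂/h₂ > λE₁/(1+λh₁). Equality gives the switch point.
λE₁h₂ = E₂ + λE₂h₁ ⇒ λ = E₂/(E₁h₂ − E₂h₁) = 15.5/(371 − 153.9) = 0.0714 per s.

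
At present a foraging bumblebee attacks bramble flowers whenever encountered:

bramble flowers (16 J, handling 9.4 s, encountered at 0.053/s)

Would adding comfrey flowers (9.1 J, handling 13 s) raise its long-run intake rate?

Yes

Current rate: (0.053×16)/(1 + 0.053×9.4) = 0.566 J/s.
Profitability of comfrey flowers: 9.1/13 = 0.7 J/s.
Since 0.7 > R, including comfrey flowers increases the long-run rate.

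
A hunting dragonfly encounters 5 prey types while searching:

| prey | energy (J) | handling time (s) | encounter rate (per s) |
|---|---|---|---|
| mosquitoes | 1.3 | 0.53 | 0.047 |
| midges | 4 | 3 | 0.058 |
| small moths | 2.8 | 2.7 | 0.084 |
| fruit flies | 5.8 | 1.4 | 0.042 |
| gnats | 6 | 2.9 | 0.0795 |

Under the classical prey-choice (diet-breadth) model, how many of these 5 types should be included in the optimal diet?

5

Rank by E/h (J/s): fruit flies 4.14, mosquitoes 2.45, gnats 2.07, midges 1.33, small moths 1.04. Include each in turn until the next type's E/h falls below the running intake rate.
Rate on top 1: 0.2301. mosquitoes: 2.45 > 0.2301 → include.
Rate on top 2: 0.2812. gnats: 2.07 > 0.2812 → include.
Rate on top 3: 0.5948. midges: 1.33 > 0.5948 → include.
Rate on top 4: 0.6811. small moths: 1.04 > 0.6811 → include.
Optimal diet: fruit flies, mosquitoes, gnats, midges, small moths — 5 of 5 types.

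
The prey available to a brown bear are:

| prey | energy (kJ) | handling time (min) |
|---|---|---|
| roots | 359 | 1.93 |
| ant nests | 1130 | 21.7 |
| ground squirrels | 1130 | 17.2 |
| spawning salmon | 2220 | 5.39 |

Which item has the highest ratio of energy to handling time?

Profitability E/h (kJ/min): roots = 359/1.93 = 186, ant nests = 1130/21.7 = 52.1, ground squirrels = 1130/17.2 = 65.7, spawning salmon = 2220/5.39 = 412.
Ranked: spawning salmon > roots > ground squirrels > ant nests.

spawning salmon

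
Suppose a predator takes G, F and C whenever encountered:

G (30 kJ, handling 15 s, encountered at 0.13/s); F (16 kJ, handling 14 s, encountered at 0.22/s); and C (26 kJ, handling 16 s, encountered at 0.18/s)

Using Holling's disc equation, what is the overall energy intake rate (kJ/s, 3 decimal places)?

Energy encountered per unit search time: 0.13×30 + 0.22×16 + 0.18×26 = 12.1 kJ/s.
Handling time per unit search time: 0.13×15 + 0.22×14 + 0.18×16 = 7.91.
Rate = 12.1/(1 + 7.91) = 1.358 kJ/s.

1.358 kJ/s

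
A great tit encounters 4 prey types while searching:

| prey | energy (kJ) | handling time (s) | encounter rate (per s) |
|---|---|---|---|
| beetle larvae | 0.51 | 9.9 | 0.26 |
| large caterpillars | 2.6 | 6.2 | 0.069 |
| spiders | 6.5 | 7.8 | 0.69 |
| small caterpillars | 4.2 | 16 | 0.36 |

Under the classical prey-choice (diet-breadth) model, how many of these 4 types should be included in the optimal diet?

E/h in descending order: spiders 0.833, large caterpillars 0.419, small caterpillars 0.263, beetle larvae 0.0515 kJ/s. The optimal diet is the largest prefix of this list for which every included type satisfies E_i/h_i > R on the types above it.
Rate on top 1: 0.7028. large caterpillars: 0.419 < 0.7028 → exclude; stop.
Optimal diet: spiders — 1 of 4 types.

1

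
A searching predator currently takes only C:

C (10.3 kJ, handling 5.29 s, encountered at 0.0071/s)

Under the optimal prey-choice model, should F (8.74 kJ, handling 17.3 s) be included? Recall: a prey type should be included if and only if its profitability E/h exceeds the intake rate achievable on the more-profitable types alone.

Yes

On C alone, R = ΣλE/(1+Σλh) = 0.07313/1.038 = 0.07048 kJ/s.
Profitability of F: 8.74/17.3 = 0.5052 kJ/s.
0.5052 > 0.07048, so adding F raises the average — include it.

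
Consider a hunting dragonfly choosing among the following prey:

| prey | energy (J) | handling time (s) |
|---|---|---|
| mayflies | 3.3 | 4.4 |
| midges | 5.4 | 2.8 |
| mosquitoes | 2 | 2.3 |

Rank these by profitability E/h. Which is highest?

midges

Profitability E/h (J/s): mayflies = 3.3/4.4 = 0.75, midges = 5.4/2.8 = 1.93, mosquitoes = 2/2.3 = 0.87.
Ranked: midges > mosquitoes > mayflies.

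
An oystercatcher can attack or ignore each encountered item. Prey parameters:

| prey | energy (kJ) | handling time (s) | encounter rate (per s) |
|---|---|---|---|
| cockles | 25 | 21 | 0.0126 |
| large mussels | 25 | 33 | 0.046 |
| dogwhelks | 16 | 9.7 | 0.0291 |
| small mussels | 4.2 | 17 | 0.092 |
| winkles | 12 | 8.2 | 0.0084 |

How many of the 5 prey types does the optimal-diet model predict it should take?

Profitabilities (E/h, kJ/s): dogwhelks 1.65, winkles 1.46, cockles 1.19, large mussels 0.758, small mussels 0.247. Add prey in this order while the next type's profitability exceeds the intake rate on those already taken.
Rate on top 1: 0.3631. winkles: 1.46 > 0.3631 → include.
Rate on top 2: 0.4192. cockles: 1.19 > 0.4192 → include.
Rate on top 3: 0.5455. large mussels: 0.758 > 0.5455 → include.
Rate on top 4: 0.6482. small mussels: 0.247 < 0.6482 → exclude; stop.
Optimal diet: dogwhelks, winkles, cockles, large mussels — 4 of 5 types.

4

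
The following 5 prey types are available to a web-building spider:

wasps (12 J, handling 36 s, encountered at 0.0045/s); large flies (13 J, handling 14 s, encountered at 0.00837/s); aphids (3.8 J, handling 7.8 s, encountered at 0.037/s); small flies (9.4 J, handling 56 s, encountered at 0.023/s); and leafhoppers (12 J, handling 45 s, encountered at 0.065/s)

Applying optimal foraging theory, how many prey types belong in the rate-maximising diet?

4

E/h in descending order: large flies 0.929, aphids 0.487, wasps 0.333, leafhoppers 0.267, small flies 0.168 J/s. The optimal diet is the largest prefix of this list for which every included type satisfies E_i/h_i > R on the types above it.
Rate on top 1: 0.0974. aphids: 0.487 > 0.0974 → include.
Rate on top 2: 0.1774. wasps: 0.333 > 0.1774 → include.
Rate on top 3: 0.1935. leafhoppers: 0.267 > 0.1935 → include.
Rate on top 4: 0.2411. small flies: 0.168 < 0.2411 → exclude; stop.
Optimal diet: large flies, aphids, wasps, leafhoppers — 4 of 5 types.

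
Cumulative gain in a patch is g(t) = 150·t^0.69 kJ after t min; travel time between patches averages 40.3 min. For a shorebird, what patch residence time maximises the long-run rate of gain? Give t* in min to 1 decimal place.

By the marginal value theorem, leave when the instantaneous gain rate g'(t) equals the habitat-wide average g(t)/(T + t).
g'(t) = 0.69·150·t^-0.31. Setting 0.69·150·t^-0.31 = 150·t^0.69/(40.3+t) gives 0.69(40.3+t) = t, so 0.31·t = 0.69×40.3.
t* = 0.69×40.3/0.31 = 89.7 min.

89.7 min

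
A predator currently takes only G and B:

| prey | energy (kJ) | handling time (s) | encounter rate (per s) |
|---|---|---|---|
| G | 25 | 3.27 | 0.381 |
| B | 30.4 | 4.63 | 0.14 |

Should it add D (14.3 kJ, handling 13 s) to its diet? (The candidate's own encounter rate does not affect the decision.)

No

Current rate: (0.381×25 + 0.14×30.4)/(1 + 0.381×3.27 + 0.14×4.63) = 4.762 kJ/s.
D: E/h = 14.3/13 = 1.1 kJ/s.
Since 1.1 < R, time spent handling D is better spent searching.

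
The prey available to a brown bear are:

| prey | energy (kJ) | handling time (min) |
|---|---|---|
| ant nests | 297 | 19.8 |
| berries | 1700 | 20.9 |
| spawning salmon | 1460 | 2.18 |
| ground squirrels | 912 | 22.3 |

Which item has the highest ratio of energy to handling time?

In descending order of E/h:
spawning salmon: 1460/2.18 = 670 kJ/min
berries: 1700/20.9 = 81.3 kJ/min
ground squirrels: 912/22.3 = 40.9 kJ/min
ant nests: 297/19.8 = 15 kJ/min

spawning salmon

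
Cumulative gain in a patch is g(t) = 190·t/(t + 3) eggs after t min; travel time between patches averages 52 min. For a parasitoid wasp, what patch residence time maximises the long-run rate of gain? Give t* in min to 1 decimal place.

12.5 min

By the marginal value theorem, leave when the instantaneous gain rate g'(t) equals the habitat-wide average g(t)/(T + t).
g'(t) = 190·3/(t + 3)². Setting 190·3/(t+3)² = 190t/[(t+3)(52+t)] gives 3(52+t) = t(t+3), so t² = 3×52 = 156.
t* = √156 = 12.49 min.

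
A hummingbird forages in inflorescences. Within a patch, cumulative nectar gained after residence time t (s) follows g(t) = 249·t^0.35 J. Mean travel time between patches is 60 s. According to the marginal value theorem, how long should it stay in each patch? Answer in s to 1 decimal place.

By the marginal value theorem, leave when the instantaneous gain rate g'(t) equals the habitat-wide average g(t)/(T + t).
g'(t) = 0.35·249·t^-0.65. Setting 0.35·249·t^-0.65 = 249·t^0.35/(60+t) gives 0.35(60+t) = t, so 0.65·t = 0.35×60.
t* = 0.35×60/0.65 = 32.31 s.

32.3 s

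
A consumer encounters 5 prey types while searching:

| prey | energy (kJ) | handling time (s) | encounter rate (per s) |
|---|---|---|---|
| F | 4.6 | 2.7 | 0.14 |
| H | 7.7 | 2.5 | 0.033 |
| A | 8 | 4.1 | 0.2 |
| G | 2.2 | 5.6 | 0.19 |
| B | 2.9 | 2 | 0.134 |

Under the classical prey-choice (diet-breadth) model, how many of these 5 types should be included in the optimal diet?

E/h in descending order: H 3.08, A 1.95, F 1.7, B 1.45, G 0.393 kJ/s. The optimal diet is the largest prefix of this list for which every included type satisfies E_i/h_i > R on the types above it.
Rate on top 1: 0.2347. A: 1.95 > 0.2347 → include.
Rate on top 2: 0.9746. F: 1.7 > 0.9746 → include.
Rate on top 3: 1.095. B: 1.45 > 1.095 → include.
Rate on top 4: 1.133. G: 0.393 < 1.133 → exclude; stop.
Optimal diet: H, A, F, B — 4 of 5 types.

4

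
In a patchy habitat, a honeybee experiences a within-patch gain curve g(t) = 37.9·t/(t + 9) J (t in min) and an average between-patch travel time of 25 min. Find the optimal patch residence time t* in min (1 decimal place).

15.0 min

Optimal t* satisfies g'(t*) = g(t*)/(T + t*).
g'(t) = 37.9·9/(t + 9)². Setting 37.9·9/(t+9)² = 37.9t/[(t+9)(25+t)] gives 9(25+t) = t(t+9), so t² = 9×25 = 225.
t* = √225 = 15 min.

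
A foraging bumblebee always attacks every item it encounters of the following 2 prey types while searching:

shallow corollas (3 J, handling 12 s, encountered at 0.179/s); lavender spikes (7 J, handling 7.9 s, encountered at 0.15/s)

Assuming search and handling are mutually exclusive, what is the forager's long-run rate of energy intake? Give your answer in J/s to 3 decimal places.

R = Σλ_iE_i / (1 + Σλ_ih_i)
Numerator: 0.179×3 + 0.15×7 = 1.587
Denominator: 1 + 0.179×12 + 0.15×7.9 = 4.333
R = 1.587/4.333 = 0.3663 J/s

0.366 J/s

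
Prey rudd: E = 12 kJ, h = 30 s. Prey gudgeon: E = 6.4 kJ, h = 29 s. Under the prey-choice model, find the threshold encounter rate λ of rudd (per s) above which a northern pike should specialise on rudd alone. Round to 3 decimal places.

Drop gudgeon once their profitability E₂/h₂ falls below the rate achievable on rudd alone: E₂/h₂ = λE₁/(1 + λh₁).
Solve for λ: λE₁h₂ = E₂(1 + λh₁) → λ(E₁h₂ − E₂h₁) = E₂ → λ = E₂/(E₁h₂ − E₂h₁).
λ = 6.4/(12×29 − 6.4×30) = 6.4/156 = 0.04103 per s.

0.041 per s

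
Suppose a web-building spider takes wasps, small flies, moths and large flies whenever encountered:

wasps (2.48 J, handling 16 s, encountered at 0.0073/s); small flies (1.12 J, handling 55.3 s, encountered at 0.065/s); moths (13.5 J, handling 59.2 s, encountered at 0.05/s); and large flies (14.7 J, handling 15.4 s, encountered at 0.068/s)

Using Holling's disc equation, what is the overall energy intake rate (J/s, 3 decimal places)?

R = Σλ_iE_i / (1 + Σλ_ih_i)
Numerator: 0.0073×2.48 + 0.065×1.12 + 0.05×13.5 + 0.068×14.7 = 1.766
Denominator: 1 + 0.0073×16 + 0.065×55.3 + 0.05×59.2 + 0.068×15.4 = 8.719
R = 1.766/8.719 = 0.2025 J/s

0.203 J/s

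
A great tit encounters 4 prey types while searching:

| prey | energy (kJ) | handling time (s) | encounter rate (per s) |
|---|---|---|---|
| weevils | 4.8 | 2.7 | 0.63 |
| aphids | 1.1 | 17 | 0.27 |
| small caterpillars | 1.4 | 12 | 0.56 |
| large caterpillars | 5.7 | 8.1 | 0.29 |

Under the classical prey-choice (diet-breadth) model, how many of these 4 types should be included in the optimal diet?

1

Profitabilities (E/h, kJ/s): weevils 1.78, large caterpillars 0.704, small caterpillars 0.117, aphids 0.0647. Add prey in this order while the next type's profitability exceeds the intake rate on those already taken.
Rate on top 1: 1.12. large caterpillars: 0.704 < 1.12 → exclude; stop.
Optimal diet: weevils — 1 of 4 types.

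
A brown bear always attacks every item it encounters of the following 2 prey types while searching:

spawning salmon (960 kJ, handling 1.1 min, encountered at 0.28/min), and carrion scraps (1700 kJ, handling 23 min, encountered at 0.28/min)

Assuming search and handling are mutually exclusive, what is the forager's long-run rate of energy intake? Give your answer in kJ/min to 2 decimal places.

R = (0.28×960 + 0.28×1700) / (1 + 0.28×1.1 + 0.28×23) = 744.8/7.748 = 96.13 kJ/min.

96.13 kJ/min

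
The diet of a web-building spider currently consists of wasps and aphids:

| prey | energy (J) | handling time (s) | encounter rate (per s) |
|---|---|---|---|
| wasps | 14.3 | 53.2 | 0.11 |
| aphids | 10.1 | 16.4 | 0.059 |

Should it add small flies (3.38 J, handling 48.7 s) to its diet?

No

On wasps and aphids alone, R = ΣλE/(1+Σλh) = 2.169/7.82 = 0.2774 J/s.
small flies: E/h = 3.38/48.7 = 0.0694 J/s.
0.0694 < 0.2774, so adding small flies would lower the average — exclude it.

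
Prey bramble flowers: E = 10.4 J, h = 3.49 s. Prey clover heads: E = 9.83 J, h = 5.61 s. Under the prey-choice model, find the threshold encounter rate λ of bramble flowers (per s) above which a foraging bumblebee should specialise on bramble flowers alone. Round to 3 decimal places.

At the threshold, the rate on bramble flowers alone equals the profitability of clover heads: λ·10.4/(1 + λ·3.49) = 9.83/5.61 = 1.752.
Rearranging, λ(10.4 − 1.752×3.49) = 1.752, so λ = 1.752/4.285 = 0.4089 per s.

0.409 per s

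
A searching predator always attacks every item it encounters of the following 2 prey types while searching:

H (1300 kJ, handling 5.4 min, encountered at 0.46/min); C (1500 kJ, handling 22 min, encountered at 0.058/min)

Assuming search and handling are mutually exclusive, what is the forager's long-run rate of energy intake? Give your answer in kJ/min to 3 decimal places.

143.908 kJ/min

Energy encountered per unit search time: 0.46×1300 + 0.058×1500 = 685 kJ/min.
Handling time per unit search time: 0.46×5.4 + 0.058×22 = 3.76.
Rate = 685/(1 + 3.76) = 143.9 kJ/min.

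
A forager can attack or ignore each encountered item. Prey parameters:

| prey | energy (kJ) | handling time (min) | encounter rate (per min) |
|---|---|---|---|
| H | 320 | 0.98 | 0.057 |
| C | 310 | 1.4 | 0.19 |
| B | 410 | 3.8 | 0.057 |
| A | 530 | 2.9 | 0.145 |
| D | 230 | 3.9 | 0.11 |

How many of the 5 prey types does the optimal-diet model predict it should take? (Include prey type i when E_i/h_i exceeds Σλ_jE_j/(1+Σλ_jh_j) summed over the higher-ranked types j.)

Profitabilities (E/h, kJ/min): H 327, C 221, A 183, B 108, D 59. Add prey in this order while the next type's profitability exceeds the intake rate on those already taken.
Rate on top 1: 17.28. C: 221 > 17.28 → include.
Rate on top 2: 58.36. A: 183 > 58.36 → include.
Rate on top 3: 88.38. B: 108 > 88.38 → include.
Rate on top 4: 90.54. D: 59 < 90.54 → exclude; stop.
Optimal diet: H, C, A, B — 4 of 5 types.

4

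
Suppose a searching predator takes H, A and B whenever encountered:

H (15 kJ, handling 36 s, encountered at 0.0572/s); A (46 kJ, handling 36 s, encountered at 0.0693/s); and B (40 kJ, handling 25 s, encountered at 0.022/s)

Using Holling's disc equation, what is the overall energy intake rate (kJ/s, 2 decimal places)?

0.81 kJ/s

R = Σλ_iE_i / (1 + Σλ_ih_i)
Numerator: 0.0572×15 + 0.0693×46 + 0.022×40 = 4.926
Denominator: 1 + 0.0572×36 + 0.0693×36 + 0.022×25 = 6.104
R = 4.926/6.104 = 0.807 kJ/s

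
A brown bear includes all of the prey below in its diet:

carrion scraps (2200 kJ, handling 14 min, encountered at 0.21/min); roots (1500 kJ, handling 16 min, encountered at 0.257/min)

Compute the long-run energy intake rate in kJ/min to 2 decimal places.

Energy encountered per unit search time: 0.21×2200 + 0.257×1500 = 847.5 kJ/min.
Handling time per unit search time: 0.21×14 + 0.257×16 = 7.052.
Rate = 847.5/(1 + 7.052) = 105.3 kJ/min.

105.25 kJ/min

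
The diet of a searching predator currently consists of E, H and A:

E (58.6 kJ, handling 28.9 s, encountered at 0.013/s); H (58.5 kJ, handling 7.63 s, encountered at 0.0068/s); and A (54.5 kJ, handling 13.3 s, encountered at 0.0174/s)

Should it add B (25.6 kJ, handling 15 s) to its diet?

Current rate: (0.013×58.6 + 0.0068×58.5 + 0.0174×54.5)/(1 + 0.013×28.9 + 0.0068×7.63 + 0.0174×13.3) = 1.271 kJ/s.
Profitability of B: 25.6/15 = 1.707 kJ/s.
1.707 > 1.271, so adding B raises the average — include it.

Yes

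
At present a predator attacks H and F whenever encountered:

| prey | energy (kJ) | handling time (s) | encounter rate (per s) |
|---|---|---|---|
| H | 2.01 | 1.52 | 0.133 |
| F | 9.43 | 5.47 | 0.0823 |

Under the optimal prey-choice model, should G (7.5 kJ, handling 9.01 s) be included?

Yes

On H and F alone, R = ΣλE/(1+Σλh) = 1.043/1.652 = 0.6315 kJ/s.
Profitability of G: 7.5/9.01 = 0.8324 kJ/s.
Since 0.8324 > R, including G increases the long-run rate.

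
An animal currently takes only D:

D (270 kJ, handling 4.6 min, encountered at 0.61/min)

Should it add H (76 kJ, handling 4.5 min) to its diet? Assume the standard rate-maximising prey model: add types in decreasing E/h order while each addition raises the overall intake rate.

On D alone, R = ΣλE/(1+Σλh) = 164.7/3.806 = 43.27 kJ/min.
H: E/h = 76/4.5 = 16.89 kJ/min.
16.89 < 43.27, so adding H would lower the average — exclude it.

No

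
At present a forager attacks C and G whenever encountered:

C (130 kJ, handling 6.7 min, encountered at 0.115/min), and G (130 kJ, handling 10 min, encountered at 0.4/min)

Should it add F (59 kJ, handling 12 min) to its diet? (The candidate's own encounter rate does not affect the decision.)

No

Intake rate on the current diet: R = (0.115×130 + 0.4×130) / (1 + 0.115×6.7 + 0.4×10) = 66.95/5.771 = 11.6 kJ/min.
F: E/h = 59/12 = 4.917 kJ/min.
4.917 < 11.6, so adding F would lower the average — exclude it.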